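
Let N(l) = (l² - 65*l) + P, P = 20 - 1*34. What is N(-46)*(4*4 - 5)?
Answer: 56012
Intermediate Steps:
P = -14 (P = 20 - 34 = -14)
N(l) = -14 + l² - 65*l (N(l) = (l² - 65*l) - 14 = -14 + l² - 65*l)
N(-46)*(4*4 - 5) = (-14 + (-46)² - 65*(-46))*(4*4 - 5) = (-14 + 2116 + 2990)*(16 - 5) = 5092*11 = 56012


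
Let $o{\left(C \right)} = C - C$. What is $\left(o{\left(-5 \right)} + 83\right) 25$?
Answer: $2075$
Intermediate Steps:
$o{\left(C \right)} = 0$
$\left(o{\left(-5 \right)} + 83\right) 25 = \left(0 + 83\right) 25 = 83 \cdot 25 = 2075$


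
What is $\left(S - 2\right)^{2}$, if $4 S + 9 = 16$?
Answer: $\frac{1}{16} \approx 0.0625$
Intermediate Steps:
$S = \frac{7}{4}$ ($S = - \frac{9}{4} + \frac{1}{4} \cdot 16 = - \frac{9}{4} + 4 = \frac{7}{4} \approx 1.75$)
$\left(S - 2\right)^{2} = \left(\frac{7}{4} - 2\right)^{2} = \left(- \frac{1}{4}\right)^{2} = \frac{1}{16}$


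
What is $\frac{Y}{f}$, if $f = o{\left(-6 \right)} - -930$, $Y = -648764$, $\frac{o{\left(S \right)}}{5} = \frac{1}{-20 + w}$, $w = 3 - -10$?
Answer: $- \frac{4541348}{6505} \approx -698.13$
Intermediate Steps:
$w = 13$ ($w = 3 + 10 = 13$)
$o{\left(S \right)} = - \frac{5}{7}$ ($o{\left(S \right)} = \frac{5}{-20 + 13} = \frac{5}{-7} = 5 \left(- \frac{1}{7}\right) = - \frac{5}{7}$)
$f = \frac{6505}{7}$ ($f = - \frac{5}{7} - -930 = - \frac{5}{7} + 930 = \frac{6505}{7} \approx 929.29$)
$\frac{Y}{f} = - \frac{648764}{\frac{6505}{7}} = \left(-648764\right) \frac{7}{6505} = - \frac{4541348}{6505}$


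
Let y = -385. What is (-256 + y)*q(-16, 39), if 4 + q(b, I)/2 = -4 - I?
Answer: 60254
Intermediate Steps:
q(b, I) = -16 - 2*I (q(b, I) = -8 + 2*(-4 - I) = -8 + (-8 - 2*I) = -16 - 2*I)
(-256 + y)*q(-16, 39) = (-256 - 385)*(-16 - 2*39) = -641*(-16 - 78) = -641*(-94) = 60254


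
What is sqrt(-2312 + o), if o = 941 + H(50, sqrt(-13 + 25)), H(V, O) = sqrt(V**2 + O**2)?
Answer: sqrt(-1371 + 4*sqrt(157)) ≈ 36.344*I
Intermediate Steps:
H(V, O) = sqrt(O**2 + V**2)
o = 941 + 4*sqrt(157) (o = 941 + sqrt((sqrt(-13 + 25))**2 + 50**2) = 941 + sqrt((sqrt(12))**2 + 2500) = 941 + sqrt((2*sqrt(3))**2 + 2500) = 941 + sqrt(12 + 2500) = 941 + sqrt(2512) = 941 + 4*sqrt(157) ≈ 991.12)
sqrt(-2312 + o) = sqrt(-2312 + (941 + 4*sqrt(157))) = sqrt(-1371 + 4*sqrt(157))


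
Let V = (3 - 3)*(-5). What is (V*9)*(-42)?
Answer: 0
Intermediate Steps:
V = 0 (V = 0*(-5) = 0)
(V*9)*(-42) = (0*9)*(-42) = 0*(-42) = 0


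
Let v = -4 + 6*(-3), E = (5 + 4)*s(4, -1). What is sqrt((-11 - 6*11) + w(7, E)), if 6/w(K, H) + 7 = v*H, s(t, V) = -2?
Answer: I*sqrt(11649383)/389 ≈ 8.7741*I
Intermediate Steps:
E = -18 (E = (5 + 4)*(-2) = 9*(-2) = -18)
v = -22 (v = -4 - 18 = -22)
w(K, H) = 6/(-7 - 22*H)
sqrt((-11 - 6*11) + w(7, E)) = sqrt((-11 - 6*11) + 6/(-7 - 22*(-18))) = sqrt((-11 - 66) + 6/(-7 + 396)) = sqrt(-77 + 6/389) = sqrt(-29947/389) = I*sqrt(11649383)/389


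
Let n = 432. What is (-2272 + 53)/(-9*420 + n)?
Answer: 2219/3348 ≈ 0.66278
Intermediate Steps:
(-2272 + 53)/(-9*420 + n) = (-2272 + 53)/(-9*420 + 432) = -2219/(-3780 + 432) = -2219/(-3348) = -2219*(-1/3348) = 2219/3348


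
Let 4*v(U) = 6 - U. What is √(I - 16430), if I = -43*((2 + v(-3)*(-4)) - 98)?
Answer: I*√11915 ≈ 109.16*I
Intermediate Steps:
v(U) = 3/2 - U/4 (v(U) = (6 - U)/4 = 3/2 - U/4)
I = 4515 (I = -43*((2 + (3/2 - ¼*(-3))*(-4)) - 98) = -43*((2 + (3/2 + ¾)*(-4)) - 98) = -43*((2 + (9/4)*(-4)) - 98) = -43*((2 - 9) - 98) = -43*(-7 - 98) = -43*(-105) = 4515)
√(I - 16430) = √(4515 - 16430) = √(-11915) = I*√11915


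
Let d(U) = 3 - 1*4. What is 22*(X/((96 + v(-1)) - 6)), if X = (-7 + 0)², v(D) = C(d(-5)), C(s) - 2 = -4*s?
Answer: 539/48 ≈ 11.229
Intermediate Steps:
d(U) = -1 (d(U) = 3 - 4 = -1)
C(s) = 2 - 4*s
v(D) = 6 (v(D) = 2 - 4*(-1) = 2 + 4 = 6)
X = 49 (X = (-7)² = 49)
22*(X/((96 + v(-1)) - 6)) = 22*(49/((96 + 6) - 6)) = 22*(49/(102 - 6)) = 22*(49/96) = 539/48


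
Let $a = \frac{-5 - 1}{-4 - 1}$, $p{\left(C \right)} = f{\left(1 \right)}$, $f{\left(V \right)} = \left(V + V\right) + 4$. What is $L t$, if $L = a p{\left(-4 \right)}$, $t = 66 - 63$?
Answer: $\frac{108}{5} \approx 21.6$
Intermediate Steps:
$f{\left(V \right)} = 4 + 2 V$ ($f{\left(V \right)} = 2 V + 4 = 4 + 2 V$)
$p{\left(C \right)} = 6$ ($p{\left(C \right)} = 4 + 2 \cdot 1 = 4 + 2 = 6$)
$t = 3$ ($t = 66 - 63 = 3$)
$a = \frac{6}{5}$ ($a = - \frac{6}{-5} = \left(-6\right) \left(- \frac{1}{5}\right) = \frac{6}{5} \approx 1.2$)
$L = \frac{36}{5}$ ($L = \frac{6}{5} \cdot 6 = \frac{36}{5} \approx 7.2$)
$L t = \frac{36}{5} \cdot 3 = \frac{108}{5}$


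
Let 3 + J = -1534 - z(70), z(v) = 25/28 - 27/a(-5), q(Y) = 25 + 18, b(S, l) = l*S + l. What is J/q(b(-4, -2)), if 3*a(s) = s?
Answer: -217573/6020 ≈ -36.142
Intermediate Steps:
b(S, l) = l + S*l (b(S, l) = S*l + l = l + S*l)
q(Y) = 43
a(s) = s/3
z(v) = 2393/140 (z(v) = 25/28 - 27/((⅓)*(-5)) = 25*(1/28) - 27/(-5/3) = 25/28 - 27*(-⅗) = 25/28 + 81/5 = 2393/140)
J = -217573/140 (J = -3 + (-1534 - 1*2393/140) = -3 + (-1534 - 2393/140) = -3 - 217153/140 = -217573/140 ≈ -1554.1)
J/q(b(-4, -2)) = -217573/140/43 = -217573/140*1/43 = -217573/6020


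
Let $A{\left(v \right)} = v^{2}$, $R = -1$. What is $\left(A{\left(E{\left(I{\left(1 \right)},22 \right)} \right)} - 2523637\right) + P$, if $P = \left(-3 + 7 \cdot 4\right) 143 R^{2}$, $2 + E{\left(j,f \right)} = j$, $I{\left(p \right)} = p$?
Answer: $-2520061$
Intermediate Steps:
$E{\left(j,f \right)} = -2 + j$
$P = 3575$ ($P = \left(-3 + 7 \cdot 4\right) 143 \left(-1\right)^{2} = \left(-3 + 28\right) 143 \cdot 1 = 25 \cdot 143 \cdot 1 = 3575 \cdot 1 = 3575$)
$\left(A{\left(E{\left(I{\left(1 \right)},22 \right)} \right)} - 2523637\right) + P = \left(\left(-2 + 1\right)^{2} - 2523637\right) + 3575 = \left(\left(-1\right)^{2} - 2523637\right) + 3575 = \left(1 - 2523637\right) + 3575 = -2523636 + 3575 = -2520061$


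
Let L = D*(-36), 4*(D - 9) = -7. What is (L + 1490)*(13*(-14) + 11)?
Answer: -210159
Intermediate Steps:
D = 29/4 (D = 9 + (¼)*(-7) = 9 - 7/4 = 29/4 ≈ 7.2500)
L = -261 (L = (29/4)*(-36) = -261)
(L + 1490)*(13*(-14) + 11) = (-261 + 1490)*(13*(-14) + 11) = 1229*(-182 + 11) = 1229*(-171) = -210159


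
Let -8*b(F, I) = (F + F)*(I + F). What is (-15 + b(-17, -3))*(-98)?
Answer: 9800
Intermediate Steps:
b(F, I) = -F*(F + I)/4 (b(F, I) = -(F + F)*(I + F)/8 = -2*F*(F + I)/8 = -F*(F + I)/4)
(-15 + b(-17, -3))*(-98) = (-15 - ¼*(-17)*(-17 - 3))*(-98) = (-15 - ¼*(-17)*(-20))*(-98) = (-15 - 85)*(-98) = -100*(-98) = 9800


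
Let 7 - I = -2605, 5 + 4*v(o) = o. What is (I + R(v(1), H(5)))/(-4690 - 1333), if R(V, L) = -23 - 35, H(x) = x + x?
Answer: -2554/6023 ≈ -0.42404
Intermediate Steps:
H(x) = 2*x
v(o) = -5/4 + o/4
I = 2612 (I = 7 - 1*(-2605) = 7 + 2605 = 2612)
R(V, L) = -58
(I + R(v(1), H(5)))/(-4690 - 1333) = (2612 - 58)/(-4690 - 1333) = 2554/(-6023) = 2554*(-1/6023) = -2554/6023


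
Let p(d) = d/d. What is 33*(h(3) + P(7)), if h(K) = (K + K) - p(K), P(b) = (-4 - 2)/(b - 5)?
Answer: 66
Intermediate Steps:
p(d) = 1
P(b) = -6/(-5 + b)
h(K) = -1 + 2*K (h(K) = (K + K) - 1*1 = 2*K - 1 = -1 + 2*K)
33*(h(3) + P(7)) = 33*((-1 + 2*3) - 6/(-5 + 7)) = 33*((-1 + 6) - 6/2) = 33*(5 - 6*1/2) = 33*(5 - 3) = 33*2 = 66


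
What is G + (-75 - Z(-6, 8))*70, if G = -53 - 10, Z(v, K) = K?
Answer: -5873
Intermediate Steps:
G = -63
G + (-75 - Z(-6, 8))*70 = -63 + (-75 - 1*8)*70 = -63 + (-75 - 8)*70 = -63 - 83*70 = -63 - 5810 = -5873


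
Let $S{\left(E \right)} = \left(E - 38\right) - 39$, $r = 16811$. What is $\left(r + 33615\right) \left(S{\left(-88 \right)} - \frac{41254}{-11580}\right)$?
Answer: $- \frac{23567170999}{2895} \approx -8.1406 \cdot 10^{6}$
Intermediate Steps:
$S{\left(E \right)} = -77 + E$ ($S{\left(E \right)} = \left(-38 + E\right) - 39 = -77 + E$)
$\left(r + 33615\right) \left(S{\left(-88 \right)} - \frac{41254}{-11580}\right) = \left(16811 + 33615\right) \left(\left(-77 - 88\right) - \frac{41254}{-11580}\right) = 50426 \left(-165 - - \frac{20627}{5790}\right) = 50426 \left(-165 + \frac{20627}{5790}\right) = 50426 \left(- \frac{934723}{5790}\right) = - \frac{23567170999}{2895}$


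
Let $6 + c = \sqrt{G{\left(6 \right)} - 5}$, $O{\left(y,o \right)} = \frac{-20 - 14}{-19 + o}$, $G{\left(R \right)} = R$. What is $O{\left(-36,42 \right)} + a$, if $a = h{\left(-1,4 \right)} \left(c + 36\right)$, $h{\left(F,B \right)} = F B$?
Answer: $- \frac{2886}{23} \approx -125.48$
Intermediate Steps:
$h{\left(F,B \right)} = B F$
$O{\left(y,o \right)} = - \frac{34}{-19 + o}$
$c = -5$ ($c = -6 + \sqrt{6 - 5} = -6 + \sqrt{1} = -6 + 1 = -5$)
$a = -124$ ($a = 4 \left(-1\right) \left(-5 + 36\right) = \left(-4\right) 31 = -124$)
$O{\left(-36,42 \right)} + a = - \frac{34}{-19 + 42} - 124 = - \frac{34}{23} - 124 = - \frac{2886}{23}$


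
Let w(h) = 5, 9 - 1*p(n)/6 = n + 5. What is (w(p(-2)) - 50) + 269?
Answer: 224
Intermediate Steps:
p(n) = 24 - 6*n (p(n) = 54 - 6*(n + 5) = 54 - 6*(5 + n) = 54 + (-30 - 6*n) = 24 - 6*n)
(w(p(-2)) - 50) + 269 = (5 - 50) + 269 = -45 + 269 = 224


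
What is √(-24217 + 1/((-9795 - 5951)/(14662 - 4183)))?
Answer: I*√6004443610306/15746 ≈ 155.62*I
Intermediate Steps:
√(-24217 + 1/((-9795 - 5951)/(14662 - 4183))) = √(-24217 + 1/(-15746/10479)) = √(-24217 - 10479/15746) = √(-381331361/15746) = I*√6004443610306/15746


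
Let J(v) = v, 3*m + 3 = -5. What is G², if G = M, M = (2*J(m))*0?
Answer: 0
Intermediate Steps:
m = -8/3 (m = -1 + (⅓)*(-5) = -1 - 5/3 = -8/3 ≈ -2.6667)
M = 0 (M = (2*(-8/3))*0 = -16/3*0 = 0)
G = 0
G² = 0² = 0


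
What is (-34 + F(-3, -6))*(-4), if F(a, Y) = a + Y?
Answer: 172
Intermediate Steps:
F(a, Y) = Y + a
(-34 + F(-3, -6))*(-4) = (-34 + (-6 - 3))*(-4) = (-34 - 9)*(-4) = -43*(-4) = 172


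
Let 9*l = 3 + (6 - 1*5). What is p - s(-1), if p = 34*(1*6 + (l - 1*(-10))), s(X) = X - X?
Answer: 5032/9 ≈ 559.11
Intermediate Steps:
l = 4/9 (l = (3 + (6 - 1*5))/9 = (3 + (6 - 5))/9 = (3 + 1)/9 = (⅑)*4 = 4/9 ≈ 0.44444)
s(X) = 0
p = 5032/9 (p = 34*(1*6 + (4/9 - 1*(-10))) = 34*(6 + (4/9 + 10)) = 34*(6 + 94/9) = 34*(148/9) = 5032/9 ≈ 559.11)
p - s(-1) = 5032/9 - 1*0 = 5032/9 + 0 = 5032/9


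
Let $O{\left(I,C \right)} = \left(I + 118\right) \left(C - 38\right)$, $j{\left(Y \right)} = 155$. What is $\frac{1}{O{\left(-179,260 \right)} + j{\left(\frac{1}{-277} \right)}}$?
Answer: $- \frac{1}{13387} \approx -7.4699 \cdot 10^{-5}$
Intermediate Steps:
$O{\left(I,C \right)} = \left(-38 + C\right) \left(118 + I\right)$ ($O{\left(I,C \right)} = \left(118 + I\right) \left(-38 + C\right) = \left(-38 + C\right) \left(118 + I\right)$)
$\frac{1}{O{\left(-179,260 \right)} + j{\left(\frac{1}{-277} \right)}} = \frac{1}{\left(-4484 - -6802 + 118 \cdot 260 + 260 \left(-179\right)\right) + 155} = \frac{1}{\left(-4484 + 6802 + 30680 - 46540\right) + 155} = \frac{1}{-13542 + 155} = \frac{1}{-13387} = - \frac{1}{13387}$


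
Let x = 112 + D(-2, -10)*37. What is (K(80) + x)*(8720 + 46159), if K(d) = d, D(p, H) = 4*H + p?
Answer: -74745198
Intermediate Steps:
D(p, H) = p + 4*H
x = -1442 (x = 112 + (-2 + 4*(-10))*37 = 112 + (-2 - 40)*37 = 112 - 42*37 = 112 - 1554 = -1442)
(K(80) + x)*(8720 + 46159) = (80 - 1442)*(8720 + 46159) = -1362*54879 = -74745198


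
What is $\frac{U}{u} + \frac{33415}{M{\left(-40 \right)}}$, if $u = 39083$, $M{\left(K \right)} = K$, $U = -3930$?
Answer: $- \frac{261223129}{312664} \approx -835.48$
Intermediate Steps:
$\frac{U}{u} + \frac{33415}{M{\left(-40 \right)}} = - \frac{3930}{39083} + \frac{33415}{-40} = \left(-3930\right) \frac{1}{39083} + 33415 \left(- \frac{1}{40}\right) = - \frac{3930}{39083} - \frac{6683}{8} = - \frac{261223129}{312664}$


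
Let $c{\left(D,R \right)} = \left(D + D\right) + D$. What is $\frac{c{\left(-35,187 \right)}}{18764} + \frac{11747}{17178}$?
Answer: $\frac{109308509}{161163996} \approx 0.67824$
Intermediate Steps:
$c{\left(D,R \right)} = 3 D$ ($c{\left(D,R \right)} = 2 D + D = 3 D$)
$\frac{c{\left(-35,187 \right)}}{18764} + \frac{11747}{17178} = \frac{3 \left(-35\right)}{18764} + \frac{11747}{17178} = \left(-105\right) \frac{1}{18764} + 11747 \cdot \frac{1}{17178} = - \frac{105}{18764} + \frac{11747}{17178} = \frac{109308509}{161163996}$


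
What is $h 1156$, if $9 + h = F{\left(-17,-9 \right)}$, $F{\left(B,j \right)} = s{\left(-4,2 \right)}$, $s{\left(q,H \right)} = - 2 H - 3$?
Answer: $-18496$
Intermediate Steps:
$s{\left(q,H \right)} = -3 - 2 H$
$F{\left(B,j \right)} = -7$ ($F{\left(B,j \right)} = -3 - 4 = -7$)
$h = -16$ ($h = -9 - 7 = -16$)
$h 1156 = \left(-16\right) 1156 = -18496$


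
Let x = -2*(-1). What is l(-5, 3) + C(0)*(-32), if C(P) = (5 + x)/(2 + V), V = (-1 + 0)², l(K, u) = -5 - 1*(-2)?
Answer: -233/3 ≈ -77.667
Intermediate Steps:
l(K, u) = -3 (l(K, u) = -5 + 2 = -3)
x = 2
V = 1 (V = (-1)² = 1)
C(P) = 7/3 (C(P) = (5 + 2)/(2 + 1) = 7/3)
l(-5, 3) + C(0)*(-32) = -3 + (7/3)*(-32) = -3 - 224/3 = -233/3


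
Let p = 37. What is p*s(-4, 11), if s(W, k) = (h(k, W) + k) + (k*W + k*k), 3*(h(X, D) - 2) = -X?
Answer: 9583/3 ≈ 3194.3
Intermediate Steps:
h(X, D) = 2 - X/3 (h(X, D) = 2 + (-X)/3 = 2 - X/3)
s(W, k) = 2 + k² + 2*k/3 + W*k (s(W, k) = ((2 - k/3) + k) + (k*W + k*k) = (2 + 2*k/3) + (W*k + k²) = (2 + 2*k/3) + (k² + W*k) = 2 + k² + 2*k/3 + W*k)
p*s(-4, 11) = 37*(2 + 11² + (⅔)*11 - 4*11) = 37*(2 + 121 + 22/3 - 44) = 37*(259/3) = 9583/3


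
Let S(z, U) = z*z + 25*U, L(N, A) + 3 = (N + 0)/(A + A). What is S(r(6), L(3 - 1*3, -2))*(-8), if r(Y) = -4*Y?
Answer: -4008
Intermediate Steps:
L(N, A) = -3 + N/(2*A) (L(N, A) = -3 + (N + 0)/(A + A) = -3 + N/((2*A)) = -3 + N*(1/(2*A)) = -3 + N/(2*A))
S(z, U) = z**2 + 25*U
S(r(6), L(3 - 1*3, -2))*(-8) = ((-4*6)**2 + 25*(-3 + (1/2)*(3 - 1*3)/(-2)))*(-8) = ((-24)**2 + 25*(-3 + (1/2)*(3 - 3)*(-1/2)))*(-8) = (576 + 25*(-3 + (1/2)*0*(-1/2)))*(-8) = (576 + 25*(-3 + 0))*(-8) = (576 + 25*(-3))*(-8) = (576 - 75)*(-8) = 501*(-8) = -4008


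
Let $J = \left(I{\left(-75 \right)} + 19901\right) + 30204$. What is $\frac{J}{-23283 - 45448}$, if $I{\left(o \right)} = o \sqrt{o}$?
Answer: $- \frac{50105}{68731} + \frac{375 i \sqrt{3}}{68731} \approx -0.729 + 0.0094502 i$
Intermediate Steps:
$I{\left(o \right)} = o^{\frac{3}{2}}$
$J = 50105 - 375 i \sqrt{3}$ ($J = \left(\left(-75\right)^{\frac{3}{2}} + 19901\right) + 30204 = \left(- 375 i \sqrt{3} + 19901\right) + 30204 = \left(19901 - 375 i \sqrt{3}\right) + 30204 = 50105 - 375 i \sqrt{3} \approx 50105.0 - 649.52 i$)
$\frac{J}{-23283 - 45448} = \frac{50105 - 375 i \sqrt{3}}{-23283 - 45448} = \frac{50105 - 375 i \sqrt{3}}{-68731} = \left(50105 - 375 i \sqrt{3}\right) \left(- \frac{1}{68731}\right) = - \frac{50105}{68731} + \frac{375 i \sqrt{3}}{68731}$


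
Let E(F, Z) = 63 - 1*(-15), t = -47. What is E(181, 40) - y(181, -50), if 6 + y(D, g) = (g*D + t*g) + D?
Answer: 6603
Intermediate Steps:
y(D, g) = -6 + D - 47*g + D*g (y(D, g) = -6 + ((g*D - 47*g) + D) = -6 + ((D*g - 47*g) + D) = -6 + ((-47*g + D*g) + D) = -6 + (D - 47*g + D*g) = -6 + D - 47*g + D*g)
E(F, Z) = 78 (E(F, Z) = 63 + 15 = 78)
E(181, 40) - y(181, -50) = 78 - (-6 + 181 - 47*(-50) + 181*(-50)) = 78 - (-6 + 181 + 2350 - 9050) = 78 - 1*(-6525) = 78 + 6525 = 6603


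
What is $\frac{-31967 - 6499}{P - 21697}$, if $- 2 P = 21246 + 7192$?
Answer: $\frac{6411}{5986} \approx 1.071$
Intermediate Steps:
$P = -14219$ ($P = - \frac{21246 + 7192}{2} = \left(- \frac{1}{2}\right) 28438 = -14219$)
$\frac{-31967 - 6499}{P - 21697} = \frac{-31967 - 6499}{-14219 - 21697} = \frac{-31967 - 6499}{-35916} = \left(-38466\right) \left(- \frac{1}{35916}\right) = \frac{6411}{5986}$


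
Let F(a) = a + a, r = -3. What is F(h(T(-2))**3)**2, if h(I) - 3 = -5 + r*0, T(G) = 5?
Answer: 256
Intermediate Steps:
h(I) = -2 (h(I) = 3 + (-5 - 3*0) = 3 + (-5 + 0) = 3 - 5 = -2)
F(a) = 2*a
F(h(T(-2))**3)**2 = (2*(-2)**3)**2 = (2*(-8))**2 = (-16)**2 = 256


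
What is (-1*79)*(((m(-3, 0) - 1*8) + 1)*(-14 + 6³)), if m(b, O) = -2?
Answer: 143622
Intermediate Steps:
(-1*79)*(((m(-3, 0) - 1*8) + 1)*(-14 + 6³)) = (-1*79)*(((-2 - 1*8) + 1)*(-14 + 6³)) = -79*((-2 - 8) + 1)*(-14 + 216) = -79*(-10 + 1)*202 = -(-711)*202 = -79*(-1818) = 143622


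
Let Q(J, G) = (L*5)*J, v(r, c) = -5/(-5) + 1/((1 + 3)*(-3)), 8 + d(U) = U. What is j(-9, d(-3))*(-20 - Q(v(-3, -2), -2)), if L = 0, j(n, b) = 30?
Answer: -600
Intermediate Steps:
d(U) = -8 + U
v(r, c) = 11/12 (v(r, c) = -5*(-⅕) - ⅓/4 = 1 + (¼)*(-⅓) = 1 - 1/12 = 11/12)
Q(J, G) = 0 (Q(J, G) = (0*5)*J = 0*J = 0)
j(-9, d(-3))*(-20 - Q(v(-3, -2), -2)) = 30*(-20 - 1*0) = 30*(-20 + 0) = 30*(-20) = -600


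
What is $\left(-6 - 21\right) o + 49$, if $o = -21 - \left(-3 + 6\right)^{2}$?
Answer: $859$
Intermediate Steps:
$o = -30$ ($o = -21 - 3^{2} = -21 - 9 = -30$)
$\left(-6 - 21\right) o + 49 = \left(-6 - 21\right) \left(-30\right) + 49 = \left(-27\right) \left(-30\right) + 49 = 810 + 49 = 859$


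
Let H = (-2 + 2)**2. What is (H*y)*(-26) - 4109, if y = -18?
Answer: -4109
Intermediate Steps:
H = 0 (H = 0**2 = 0)
(H*y)*(-26) - 4109 = (0*(-18))*(-26) - 4109 = 0*(-26) - 4109 = 0 - 4109 = -4109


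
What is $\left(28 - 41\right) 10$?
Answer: $-130$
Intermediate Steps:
$\left(28 - 41\right) 10 = \left(-13\right) 10 = -130$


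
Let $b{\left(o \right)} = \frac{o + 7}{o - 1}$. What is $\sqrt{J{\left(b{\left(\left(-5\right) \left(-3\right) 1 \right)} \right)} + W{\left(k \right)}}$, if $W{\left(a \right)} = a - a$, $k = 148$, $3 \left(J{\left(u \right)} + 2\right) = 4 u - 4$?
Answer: $\frac{i \sqrt{546}}{21} \approx 1.1127 i$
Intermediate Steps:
$b{\left(o \right)} = \frac{7 + o}{-1 + o}$
$J{\left(u \right)} = - \frac{10}{3} + \frac{4 u}{3}$ ($J{\left(u \right)} = -2 + \frac{4 u - 4}{3} = -2 + \frac{-4 + 4 u}{3} = -2 + \left(- \frac{4}{3} + \frac{4 u}{3}\right) = - \frac{10}{3} + \frac{4 u}{3}$)
$W{\left(a \right)} = 0$
$\sqrt{J{\left(b{\left(\left(-5\right) \left(-3\right) 1 \right)} \right)} + W{\left(k \right)}} = \sqrt{\left(- \frac{10}{3} + \frac{4 \frac{7 + \left(-5\right) \left(-3\right) 1}{-1 + \left(-5\right) \left(-3\right) 1}}{3}\right) + 0} = \sqrt{\left(- \frac{10}{3} + \frac{4 \frac{7 + 15 \cdot 1}{-1 + 15 \cdot 1}}{3}\right) + 0} = \sqrt{\left(- \frac{10}{3} + \frac{4 \frac{7 + 15}{-1 + 15}}{3}\right) + 0} = \sqrt{\left(- \frac{10}{3} + \frac{4 \cdot \frac{1}{14} \cdot 22}{3}\right) + 0} = \sqrt{\left(- \frac{10}{3} + \frac{4}{3} \cdot \frac{11}{7}\right) + 0} = \sqrt{\left(- \frac{10}{3} + \frac{44}{21}\right) + 0} = \sqrt{- \frac{26}{21} + 0} = \sqrt{- \frac{26}{21}} = \frac{i \sqrt{546}}{21}$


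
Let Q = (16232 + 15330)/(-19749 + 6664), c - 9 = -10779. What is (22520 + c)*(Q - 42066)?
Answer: -1293593154200/2617 ≈ -4.9430e+8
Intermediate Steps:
c = -10770 (c = 9 - 10779 = -10770)
Q = -31562/13085 (Q = 31562/(-13085) = 31562*(-1/13085) = -31562/13085 ≈ -2.4121)
(22520 + c)*(Q - 42066) = (22520 - 10770)*(-31562/13085 - 42066) = 11750*(-550465172/13085) = -1293593154200/2617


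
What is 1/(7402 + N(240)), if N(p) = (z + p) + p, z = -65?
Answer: 1/7817 ≈ 0.00012793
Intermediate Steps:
N(p) = -65 + 2*p (N(p) = (-65 + p) + p = -65 + 2*p)
1/(7402 + N(240)) = 1/(7402 + (-65 + 2*240)) = 1/(7402 + (-65 + 480)) = 1/(7402 + 415) = 1/7817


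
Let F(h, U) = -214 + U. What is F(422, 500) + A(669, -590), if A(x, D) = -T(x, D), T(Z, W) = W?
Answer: 876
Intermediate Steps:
A(x, D) = -D
F(422, 500) + A(669, -590) = (-214 + 500) - 1*(-590) = 286 + 590 = 876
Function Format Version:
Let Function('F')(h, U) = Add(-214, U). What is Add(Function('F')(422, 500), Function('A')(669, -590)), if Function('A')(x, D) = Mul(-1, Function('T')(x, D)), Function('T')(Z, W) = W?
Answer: 876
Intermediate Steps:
Function('A')(x, D) = Mul(-1, D)
Add(Function('F')(422, 500), Function('A')(669, -590)) = Add(Add(-214, 500), Mul(-1, -590)) = Add(286, 590) = 876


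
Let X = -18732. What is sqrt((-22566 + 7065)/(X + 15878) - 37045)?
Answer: I*sqrt(301698991366)/2854 ≈ 192.46*I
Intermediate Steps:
sqrt((-22566 + 7065)/(X + 15878) - 37045) = sqrt((-22566 + 7065)/(-18732 + 15878) - 37045) = sqrt(-15501/(-2854) - 37045) = sqrt(-15501*(-1/2854) - 37045) = sqrt(15501/2854 - 37045) = sqrt(-105710929/2854) = I*sqrt(301698991366)/2854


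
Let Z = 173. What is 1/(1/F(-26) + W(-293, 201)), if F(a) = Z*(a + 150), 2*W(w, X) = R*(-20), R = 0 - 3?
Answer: 21452/643561 ≈ 0.033333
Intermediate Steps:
R = -3
W(w, X) = 30 (W(w, X) = (-3*(-20))/2 = (½)*60 = 30)
F(a) = 25950 + 173*a (F(a) = 173*(a + 150) = 173*(150 + a) = 25950 + 173*a)
1/(1/F(-26) + W(-293, 201)) = 1/(1/(25950 + 173*(-26)) + 30) = 1/(1/(25950 - 4498) + 30) = 1/(1/21452 + 30) = 1/(643561/21452) = 21452/643561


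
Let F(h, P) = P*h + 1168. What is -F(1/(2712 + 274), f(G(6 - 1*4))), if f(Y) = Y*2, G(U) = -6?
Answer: -1743818/1493 ≈ -1168.0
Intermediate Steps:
f(Y) = 2*Y
F(h, P) = 1168 + P*h
-F(1/(2712 + 274), f(G(6 - 1*4))) = -(1168 + (2*(-6))/(2712 + 274)) = -(1168 - 12/2986) = -(1168 - 12*1/2986) = -(1168 - 6/1493) = -1*1743818/1493 = -1743818/1493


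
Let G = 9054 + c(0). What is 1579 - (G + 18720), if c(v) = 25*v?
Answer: -26195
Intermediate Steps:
G = 9054 (G = 9054 + 25*0 = 9054 + 0 = 9054)
1579 - (G + 18720) = 1579 - (9054 + 18720) = 1579 - 1*27774 = 1579 - 27774 = -26195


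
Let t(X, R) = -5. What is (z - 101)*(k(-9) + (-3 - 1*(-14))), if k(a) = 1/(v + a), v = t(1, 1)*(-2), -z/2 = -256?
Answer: 4932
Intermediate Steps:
z = 512 (z = -2*(-256) = 512)
v = 10 (v = -5*(-2) = 10)
k(a) = 1/(10 + a)
(z - 101)*(k(-9) + (-3 - 1*(-14))) = (512 - 101)*(1/(10 - 9) + (-3 - 1*(-14))) = 411*(1/1 + (-3 + 14)) = 411*(1 + 11) = 411*12 = 4932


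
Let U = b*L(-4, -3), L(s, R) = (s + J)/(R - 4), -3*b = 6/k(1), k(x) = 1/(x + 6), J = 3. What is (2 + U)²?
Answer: 0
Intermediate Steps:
k(x) = 1/(6 + x)
b = -14 (b = -2/(1/(6 + 1)) = -2/(1/7) = -2/⅐ = -2*7 = -⅓*42 = -14)
L(s, R) = (3 + s)/(-4 + R) (L(s, R) = (s + 3)/(R - 4) = (3 + s)/(-4 + R))
U = -2 (U = -14*(3 - 4)/(-4 - 3) = -14*(-1)/(-7) = -(-2)*(-1) = -14*⅐ = -2)
(2 + U)² = (2 - 2)² = 0² = 0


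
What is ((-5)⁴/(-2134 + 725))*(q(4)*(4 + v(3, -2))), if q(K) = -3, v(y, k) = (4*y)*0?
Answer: 7500/1409 ≈ 5.3229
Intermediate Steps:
v(y, k) = 0
((-5)⁴/(-2134 + 725))*(q(4)*(4 + v(3, -2))) = ((-5)⁴/(-2134 + 725))*(-3*(4 + 0)) = (625/(-1409))*(-3*4) = (625*(-1/1409))*(-12) = -625/1409*(-12) = 7500/1409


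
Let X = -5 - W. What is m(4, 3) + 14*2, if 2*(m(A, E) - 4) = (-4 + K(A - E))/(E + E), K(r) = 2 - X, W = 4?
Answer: 391/12 ≈ 32.583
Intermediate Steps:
X = -9 (X = -5 - 1*4 = -5 - 4 = -9)
K(r) = 11 (K(r) = 2 - 1*(-9) = 2 + 9 = 11)
m(A, E) = 4 + 7/(4*E) (m(A, E) = 4 + ((-4 + 11)/(E + E))/2 = 4 + (7/((2*E)))/2 = 4 + (7*(1/(2*E)))/2 = 4 + (7/(2*E))/2 = 4 + 7/(4*E))
m(4, 3) + 14*2 = (4 + (7/4)/3) + 14*2 = (4 + (7/4)*(1/3)) + 28 = (4 + 7/12) + 28 = 55/12 + 28 = 391/12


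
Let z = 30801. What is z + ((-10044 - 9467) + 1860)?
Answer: 13150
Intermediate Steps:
z + ((-10044 - 9467) + 1860) = 30801 + ((-10044 - 9467) + 1860) = 30801 + (-19511 + 1860) = 30801 - 17651 = 13150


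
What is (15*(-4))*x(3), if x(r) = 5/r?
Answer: -100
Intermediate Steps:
(15*(-4))*x(3) = (15*(-4))*(5/3) = -300/3 = -60*5/3 = -100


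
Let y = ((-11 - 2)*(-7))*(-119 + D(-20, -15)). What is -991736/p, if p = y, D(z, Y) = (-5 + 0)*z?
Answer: 991736/1729 ≈ 573.59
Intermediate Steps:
D(z, Y) = -5*z
y = -1729 (y = ((-11 - 2)*(-7))*(-119 - 5*(-20)) = (-13*(-7))*(-119 + 100) = 91*(-19) = -1729)
p = -1729
-991736/p = -991736/(-1729) = -991736*(-1/1729) = 991736/1729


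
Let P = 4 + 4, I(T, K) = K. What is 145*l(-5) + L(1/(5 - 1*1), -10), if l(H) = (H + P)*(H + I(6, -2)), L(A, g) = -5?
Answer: -3050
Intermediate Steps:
P = 8
l(H) = (-2 + H)*(8 + H) (l(H) = (H + 8)*(H - 2) = (8 + H)*(-2 + H) = (-2 + H)*(8 + H))
145*l(-5) + L(1/(5 - 1*1), -10) = 145*(-16 + (-5)² + 6*(-5)) - 5 = 145*(-16 + 25 - 30) - 5 = 145*(-21) - 5 = -3045 - 5 = -3050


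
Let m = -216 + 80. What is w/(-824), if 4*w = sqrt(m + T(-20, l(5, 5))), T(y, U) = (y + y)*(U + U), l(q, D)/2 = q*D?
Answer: -I*sqrt(1034)/1648 ≈ -0.019512*I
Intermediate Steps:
l(q, D) = 2*D*q (l(q, D) = 2*(q*D) = 2*(D*q) = 2*D*q)
m = -136
T(y, U) = 4*U*y (T(y, U) = (2*y)*(2*U) = 4*U*y)
w = I*sqrt(1034)/2 (w = sqrt(-136 + 4*(2*5*5)*(-20))/4 = sqrt(-136 + 4*50*(-20))/4 = sqrt(-136 - 4000)/4 = sqrt(-4136)/4 = (2*I*sqrt(1034))/4 = I*sqrt(1034)/2 ≈ 16.078*I)
w/(-824) = (I*sqrt(1034)/2)/(-824) = (I*sqrt(1034)/2)*(-1/824) = -I*sqrt(1034)/1648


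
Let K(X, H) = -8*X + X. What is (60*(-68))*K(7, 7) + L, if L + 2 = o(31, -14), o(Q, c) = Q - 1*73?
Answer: 199876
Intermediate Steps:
K(X, H) = -7*X
o(Q, c) = -73 + Q (o(Q, c) = Q - 73 = -73 + Q)
L = -44 (L = -2 + (-73 + 31) = -2 - 42 = -44)
(60*(-68))*K(7, 7) + L = (60*(-68))*(-7*7) - 44 = -4080*(-49) - 44 = 199920 - 44 = 199876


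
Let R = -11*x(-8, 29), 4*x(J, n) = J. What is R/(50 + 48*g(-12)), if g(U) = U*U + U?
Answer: 11/3193 ≈ 0.0034450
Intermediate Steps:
x(J, n) = J/4
g(U) = U + U**2 (g(U) = U**2 + U = U + U**2)
R = 22 (R = -11*(-8)/4 = -11*(-2) = 22)
R/(50 + 48*g(-12)) = 22/(50 + 48*(-12*(1 - 12))) = 22/(50 + 48*(-12*(-11))) = 22/(50 + 48*132) = 22/(50 + 6336) = 22/6386 = 22*(1/6386) = 11/3193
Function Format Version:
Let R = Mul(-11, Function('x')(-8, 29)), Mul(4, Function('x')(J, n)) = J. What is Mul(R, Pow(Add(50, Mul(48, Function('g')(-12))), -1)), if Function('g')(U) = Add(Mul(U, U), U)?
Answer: Rational(11, 3193) ≈ 0.0034450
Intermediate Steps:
Function('x')(J, n) = Mul(Rational(1, 4), J)
Function('g')(U) = Add(U, Pow(U, 2)) (Function('g')(U) = Add(Pow(U, 2), U) = Add(U, Pow(U, 2)))
R = 22 (R = Mul(-11, Mul(Rational(1, 4), -8)) = Mul(-11, -2) = 22)
Mul(R, Pow(Add(50, Mul(48, Function('g')(-12))), -1)) = Mul(22, Pow(Add(50, Mul(48, Mul(-12, Add(1, -12)))), -1)) = Mul(22, Pow(Add(50, Mul(48, Mul(-12, -11))), -1)) = Mul(22, Pow(Add(50, Mul(48, 132)), -1)) = Mul(22, Pow(Add(50, 6336), -1)) = Mul(22, Pow(6386, -1)) = Mul(22, Rational(1, 6386)) = Rational(11, 3193)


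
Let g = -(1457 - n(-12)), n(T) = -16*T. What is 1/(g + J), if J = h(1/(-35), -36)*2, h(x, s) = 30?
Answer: -1/1205 ≈ -0.00082988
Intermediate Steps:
J = 60 (J = 30*2 = 60)
g = -1265 (g = -(1457 - (-16)*(-12)) = -(1457 - 1*192) = -(1457 - 192) = -1*1265 = -1265)
1/(g + J) = 1/(-1265 + 60) = 1/(-1205) = -1/1205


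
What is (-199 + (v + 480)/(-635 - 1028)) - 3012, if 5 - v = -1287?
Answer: -5341665/1663 ≈ -3212.1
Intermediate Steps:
v = 1292 (v = 5 - 1*(-1287) = 5 + 1287 = 1292)
(-199 + (v + 480)/(-635 - 1028)) - 3012 = (-199 + (1292 + 480)/(-635 - 1028)) - 3012 = (-199 + 1772/(-1663)) - 3012 = (-199 + 1772*(-1/1663)) - 3012 = (-199 - 1772/1663) - 3012 = -332709/1663 - 3012 = -5341665/1663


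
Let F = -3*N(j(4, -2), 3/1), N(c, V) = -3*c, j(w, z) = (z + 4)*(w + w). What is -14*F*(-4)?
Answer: 8064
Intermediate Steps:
j(w, z) = 2*w*(4 + z) (j(w, z) = (4 + z)*(2*w) = 2*w*(4 + z))
F = 144 (F = -(-9)*2*4*(4 - 2) = -(-9)*2*4*2 = -(-9)*16 = -3*(-48) = 144)
-14*F*(-4) = -14*144*(-4) = -2016*(-4) = 8064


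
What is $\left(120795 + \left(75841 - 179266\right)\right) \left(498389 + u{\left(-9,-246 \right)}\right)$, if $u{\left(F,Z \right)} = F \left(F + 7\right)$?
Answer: $8657329590$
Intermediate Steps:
$u{\left(F,Z \right)} = F \left(7 + F\right)$
$\left(120795 + \left(75841 - 179266\right)\right) \left(498389 + u{\left(-9,-246 \right)}\right) = \left(120795 + \left(75841 - 179266\right)\right) \left(498389 - 9 \left(7 - 9\right)\right) = \left(120795 - 103425\right) \left(498389 - -18\right) = 17370 \left(498389 + 18\right) = 17370 \cdot 498407 = 8657329590$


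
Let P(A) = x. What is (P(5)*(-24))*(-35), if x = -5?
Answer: -4200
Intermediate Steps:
P(A) = -5
(P(5)*(-24))*(-35) = -5*(-24)*(-35) = 120*(-35) = -4200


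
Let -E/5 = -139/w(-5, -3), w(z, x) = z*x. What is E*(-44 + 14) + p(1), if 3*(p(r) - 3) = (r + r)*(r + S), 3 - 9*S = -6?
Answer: -4157/3 ≈ -1385.7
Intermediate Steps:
S = 1 (S = ⅓ - ⅑*(-6) = ⅓ + ⅔ = 1)
p(r) = 3 + 2*r*(1 + r)/3 (p(r) = 3 + ((r + r)*(r + 1))/3 = 3 + ((2*r)*(1 + r))/3 = 3 + (2*r*(1 + r))/3 = 3 + 2*r*(1 + r)/3)
w(z, x) = x*z
E = 139/3 (E = -(-695)/((-3*(-5))) = -(-695)/15 = -5*(-139/15) = 139/3 ≈ 46.333)
E*(-44 + 14) + p(1) = 139*(-44 + 14)/3 + (3 + (⅔)*1 + (⅔)*1²) = (139/3)*(-30) + (3 + ⅔ + (⅔)*1) = -1390 + (3 + ⅔ + ⅔) = -1390 + 13/3 = -4157/3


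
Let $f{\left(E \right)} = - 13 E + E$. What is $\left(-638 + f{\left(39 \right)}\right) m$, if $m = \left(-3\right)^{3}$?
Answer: $29862$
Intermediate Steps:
$f{\left(E \right)} = - 12 E$
$m = -27$
$\left(-638 + f{\left(39 \right)}\right) m = \left(-638 - 468\right) \left(-27\right) = \left(-1106\right) \left(-27\right) = 29862$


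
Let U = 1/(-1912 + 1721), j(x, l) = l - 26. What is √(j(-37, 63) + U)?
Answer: √1349606/191 ≈ 6.0823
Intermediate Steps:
j(x, l) = -26 + l
U = -1/191 (U = 1/(-191) = -1/191 ≈ -0.0052356)
√(j(-37, 63) + U) = √((-26 + 63) - 1/191) = √(37 - 1/191) = √(7066/191) = √1349606/191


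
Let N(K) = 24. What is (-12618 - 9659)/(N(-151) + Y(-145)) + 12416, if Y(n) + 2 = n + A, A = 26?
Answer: 1226629/97 ≈ 12646.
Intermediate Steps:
Y(n) = 24 + n (Y(n) = -2 + (n + 26) = -2 + (26 + n) = 24 + n)
(-12618 - 9659)/(N(-151) + Y(-145)) + 12416 = (-12618 - 9659)/(24 + (24 - 145)) + 12416 = -22277/(24 - 121) + 12416 = -22277/(-97) + 12416 = -22277*(-1/97) + 12416 = 22277/97 + 12416 = 1226629/97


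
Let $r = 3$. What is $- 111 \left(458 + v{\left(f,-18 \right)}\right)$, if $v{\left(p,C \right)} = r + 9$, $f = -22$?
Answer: $-52170$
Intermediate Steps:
$v{\left(p,C \right)} = 12$ ($v{\left(p,C \right)} = 3 + 9 = 12$)
$- 111 \left(458 + v{\left(f,-18 \right)}\right) = - 111 \left(458 + 12\right) = \left(-111\right) 470 = -52170$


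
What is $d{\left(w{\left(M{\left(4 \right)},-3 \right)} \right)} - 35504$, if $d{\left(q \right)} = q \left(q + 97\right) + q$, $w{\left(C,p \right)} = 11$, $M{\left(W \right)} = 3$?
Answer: $-34305$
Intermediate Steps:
$d{\left(q \right)} = q + q \left(97 + q\right)$ ($d{\left(q \right)} = q \left(97 + q\right) + q = q + q \left(97 + q\right)$)
$d{\left(w{\left(M{\left(4 \right)},-3 \right)} \right)} - 35504 = 11 \left(98 + 11\right) - 35504 = 11 \cdot 109 - 35504 = 1199 - 35504 = -34305$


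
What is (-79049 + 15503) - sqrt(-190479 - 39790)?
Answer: -63546 - I*sqrt(230269) ≈ -63546.0 - 479.86*I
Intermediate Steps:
(-79049 + 15503) - sqrt(-190479 - 39790) = -63546 - sqrt(-230269) = -63546 - I*sqrt(230269)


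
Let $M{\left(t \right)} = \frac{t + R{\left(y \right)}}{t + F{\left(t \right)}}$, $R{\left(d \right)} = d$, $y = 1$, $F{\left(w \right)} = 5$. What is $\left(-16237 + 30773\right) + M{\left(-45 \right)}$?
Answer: $\frac{145371}{10} \approx 14537.0$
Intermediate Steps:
$M{\left(t \right)} = \frac{1 + t}{5 + t}$ ($M{\left(t \right)} = \frac{t + 1}{t + 5} = \frac{1 + t}{5 + t}$)
$\left(-16237 + 30773\right) + M{\left(-45 \right)} = \left(-16237 + 30773\right) + \frac{1 - 45}{5 - 45} = 14536 + \frac{1}{-40} \left(-44\right) = 14536 - - \frac{11}{10} = 14536 + \frac{11}{10} = \frac{145371}{10}$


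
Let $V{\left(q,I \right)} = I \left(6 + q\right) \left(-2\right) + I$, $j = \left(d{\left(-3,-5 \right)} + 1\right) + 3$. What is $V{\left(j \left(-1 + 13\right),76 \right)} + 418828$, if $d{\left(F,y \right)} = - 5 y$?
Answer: $365096$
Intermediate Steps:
$j = 29$ ($j = \left(\left(-5\right) \left(-5\right) + 1\right) + 3 = \left(25 + 1\right) + 3 = 26 + 3 = 29$)
$V{\left(q,I \right)} = I - 2 I \left(6 + q\right)$ ($V{\left(q,I \right)} = - 2 I \left(6 + q\right) + I = I - 2 I \left(6 + q\right)$)
$V{\left(j \left(-1 + 13\right),76 \right)} + 418828 = \left(-1\right) 76 \left(11 + 2 \cdot 29 \left(-1 + 13\right)\right) + 418828 = \left(-1\right) 76 \left(11 + 2 \cdot 29 \cdot 12\right) + 418828 = \left(-1\right) 76 \left(11 + 2 \cdot 348\right) + 418828 = \left(-1\right) 76 \left(11 + 696\right) + 418828 = \left(-1\right) 76 \cdot 707 + 418828 = -53732 + 418828 = 365096$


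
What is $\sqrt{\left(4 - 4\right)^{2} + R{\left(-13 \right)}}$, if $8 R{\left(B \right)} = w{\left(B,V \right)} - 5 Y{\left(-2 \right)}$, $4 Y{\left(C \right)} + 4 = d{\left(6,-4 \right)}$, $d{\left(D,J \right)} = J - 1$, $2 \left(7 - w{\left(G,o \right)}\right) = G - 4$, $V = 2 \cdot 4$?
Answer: $\frac{\sqrt{214}}{8} \approx 1.8286$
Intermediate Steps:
$V = 8$
$w{\left(G,o \right)} = 9 - \frac{G}{2}$ ($w{\left(G,o \right)} = 7 - \frac{G - 4}{2} = 7 - \frac{-4 + G}{2} = 7 - \left(-2 + \frac{G}{2}\right) = 9 - \frac{G}{2}$)
$d{\left(D,J \right)} = -1 + J$ ($d{\left(D,J \right)} = J - 1 = -1 + J$)
$Y{\left(C \right)} = - \frac{9}{4}$ ($Y{\left(C \right)} = -1 + \frac{-1 - 4}{4} = -1 + \frac{1}{4} \left(-5\right) = -1 - \frac{5}{4} = - \frac{9}{4}$)
$R{\left(B \right)} = \frac{81}{32} - \frac{B}{16}$ ($R{\left(B \right)} = \frac{\left(9 - \frac{B}{2}\right) - - \frac{45}{4}}{8} = \frac{\left(9 - \frac{B}{2}\right) + \frac{45}{4}}{8} = \frac{\frac{81}{4} - \frac{B}{2}}{8} = \frac{81}{32} - \frac{B}{16}$)
$\sqrt{\left(4 - 4\right)^{2} + R{\left(-13 \right)}} = \sqrt{\left(4 - 4\right)^{2} + \left(\frac{81}{32} - - \frac{13}{16}\right)} = \sqrt{0^{2} + \left(\frac{81}{32} + \frac{13}{16}\right)} = \sqrt{0 + \frac{107}{32}} = \sqrt{\frac{107}{32}} = \frac{\sqrt{214}}{8}$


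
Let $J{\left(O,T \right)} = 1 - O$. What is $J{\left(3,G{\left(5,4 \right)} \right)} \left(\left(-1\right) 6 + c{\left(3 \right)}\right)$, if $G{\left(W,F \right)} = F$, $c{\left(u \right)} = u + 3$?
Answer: $0$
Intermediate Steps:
$c{\left(u \right)} = 3 + u$
$J{\left(3,G{\left(5,4 \right)} \right)} \left(\left(-1\right) 6 + c{\left(3 \right)}\right) = \left(1 - 3\right) \left(\left(-1\right) 6 + \left(3 + 3\right)\right) = \left(1 - 3\right) \left(-6 + 6\right) = \left(-2\right) 0 = 0$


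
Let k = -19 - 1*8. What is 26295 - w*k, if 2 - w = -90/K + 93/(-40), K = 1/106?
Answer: 11359671/40 ≈ 2.8399e+5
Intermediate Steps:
K = 1/106 ≈ 0.0094340
w = 381773/40 (w = 2 - (-90/1/106 + 93/(-40)) = 2 - (-90*106 + 93*(-1/40)) = 2 - (-9540 - 93/40) = 2 - 1*(-381693/40) = 2 + 381693/40 = 381773/40 ≈ 9544.3)
k = -27 (k = -19 - 8 = -27)
26295 - w*k = 26295 - 381773*(-27)/40 = 26295 - 1*(-10307871/40) = 26295 + 10307871/40 = 11359671/40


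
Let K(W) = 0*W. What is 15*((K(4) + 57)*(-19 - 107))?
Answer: -107730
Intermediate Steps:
K(W) = 0
15*((K(4) + 57)*(-19 - 107)) = 15*((0 + 57)*(-19 - 107)) = 15*(57*(-126)) = 15*(-7182) = -107730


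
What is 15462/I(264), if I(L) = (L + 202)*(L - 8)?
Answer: 7731/59648 ≈ 0.12961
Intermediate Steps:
I(L) = (-8 + L)*(202 + L) (I(L) = (202 + L)*(-8 + L) = (-8 + L)*(202 + L))
15462/I(264) = 15462/(-1616 + 264² + 194*264) = 15462/(-1616 + 69696 + 51216) = 15462/119296 = 15462*(1/119296) = 7731/59648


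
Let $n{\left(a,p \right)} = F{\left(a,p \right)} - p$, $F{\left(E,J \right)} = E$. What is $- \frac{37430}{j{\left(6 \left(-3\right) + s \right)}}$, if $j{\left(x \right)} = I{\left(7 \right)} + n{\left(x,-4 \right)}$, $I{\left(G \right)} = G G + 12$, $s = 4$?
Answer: $- \frac{37430}{51} \approx -733.92$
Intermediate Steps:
$I{\left(G \right)} = 12 + G^{2}$ ($I{\left(G \right)} = G^{2} + 12 = 12 + G^{2}$)
$n{\left(a,p \right)} = a - p$
$j{\left(x \right)} = 65 + x$ ($j{\left(x \right)} = \left(12 + 7^{2}\right) + \left(x - -4\right) = \left(12 + 49\right) + \left(x + 4\right) = 61 + \left(4 + x\right) = 65 + x$)
$- \frac{37430}{j{\left(6 \left(-3\right) + s \right)}} = - \frac{37430}{65 + \left(6 \left(-3\right) + 4\right)} = - \frac{37430}{65 + \left(-18 + 4\right)} = - \frac{37430}{65 - 14} = - \frac{37430}{51}$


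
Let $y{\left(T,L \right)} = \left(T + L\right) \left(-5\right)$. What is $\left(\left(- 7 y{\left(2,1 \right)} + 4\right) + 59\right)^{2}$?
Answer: $28224$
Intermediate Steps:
$y{\left(T,L \right)} = - 5 L - 5 T$ ($y{\left(T,L \right)} = \left(L + T\right) \left(-5\right) = - 5 L - 5 T$)
$\left(\left(- 7 y{\left(2,1 \right)} + 4\right) + 59\right)^{2} = \left(\left(- 7 \left(\left(-5\right) 1 - 10\right) + 4\right) + 59\right)^{2} = \left(\left(- 7 \left(-5 - 10\right) + 4\right) + 59\right)^{2} = \left(\left(\left(-7\right) \left(-15\right) + 4\right) + 59\right)^{2} = \left(\left(105 + 4\right) + 59\right)^{2} = \left(109 + 59\right)^{2} = 168^{2} = 28224$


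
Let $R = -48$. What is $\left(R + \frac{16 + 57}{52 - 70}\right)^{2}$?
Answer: $\frac{877969}{324} \approx 2709.8$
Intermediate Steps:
$\left(R + \frac{16 + 57}{52 - 70}\right)^{2} = \left(-48 + \frac{16 + 57}{52 - 70}\right)^{2} = \left(-48 + \frac{73}{-18}\right)^{2} = \left(-48 + 73 \left(- \frac{1}{18}\right)\right)^{2} = \left(-48 - \frac{73}{18}\right)^{2} = \left(- \frac{937}{18}\right)^{2} = \frac{877969}{324}$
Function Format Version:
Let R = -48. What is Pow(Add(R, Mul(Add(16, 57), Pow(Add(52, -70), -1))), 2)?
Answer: Rational(877969, 324) ≈ 2709.8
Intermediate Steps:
Pow(Add(R, Mul(Add(16, 57), Pow(Add(52, -70), -1))), 2) = Pow(Add(-48, Mul(Add(16, 57), Pow(Add(52, -70), -1))), 2) = Pow(Add(-48, Mul(73, Pow(-18, -1))), 2) = Pow(Add(-48, Mul(73, Rational(-1, 18))), 2) = Pow(Add(-48, Rational(-73, 18)), 2) = Pow(Rational(-937, 18), 2) = Rational(877969, 324)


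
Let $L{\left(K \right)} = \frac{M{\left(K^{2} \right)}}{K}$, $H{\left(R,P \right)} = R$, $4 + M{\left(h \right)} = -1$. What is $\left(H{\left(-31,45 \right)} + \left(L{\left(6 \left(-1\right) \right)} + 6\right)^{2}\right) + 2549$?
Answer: $\frac{92329}{36} \approx 2564.7$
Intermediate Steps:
$M{\left(h \right)} = -5$ ($M{\left(h \right)} = -4 - 1 = -5$)
$L{\left(K \right)} = - \frac{5}{K}$
$\left(H{\left(-31,45 \right)} + \left(L{\left(6 \left(-1\right) \right)} + 6\right)^{2}\right) + 2549 = \left(-31 + \left(- \frac{5}{6 \left(-1\right)} + 6\right)^{2}\right) + 2549 = \left(-31 + \left(- \frac{5}{-6} + 6\right)^{2}\right) + 2549 = \left(-31 + \left(\left(-5\right) \left(- \frac{1}{6}\right) + 6\right)^{2}\right) + 2549 = \left(-31 + \left(\frac{5}{6} + 6\right)^{2}\right) + 2549 = \left(-31 + \left(\frac{41}{6}\right)^{2}\right) + 2549 = \left(-31 + \frac{1681}{36}\right) + 2549 = \frac{565}{36} + 2549 = \frac{92329}{36}$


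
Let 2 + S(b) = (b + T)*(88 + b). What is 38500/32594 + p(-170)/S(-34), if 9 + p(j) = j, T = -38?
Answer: 77799663/63395330 ≈ 1.2272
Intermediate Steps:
p(j) = -9 + j
S(b) = -2 + (-38 + b)*(88 + b) (S(b) = -2 + (b - 38)*(88 + b) = -2 + (-38 + b)*(88 + b))
38500/32594 + p(-170)/S(-34) = 38500/32594 + (-9 - 170)/(-3346 + (-34)² + 50*(-34)) = 38500*(1/32594) - 179/(-3346 + 1156 - 1700) = 19250/16297 - 179/(-3890) = 19250/16297 - 179*(-1/3890) = 19250/16297 + 179/3890 = 77799663/63395330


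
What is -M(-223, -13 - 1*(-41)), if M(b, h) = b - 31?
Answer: 254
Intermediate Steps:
M(b, h) = -31 + b
-M(-223, -13 - 1*(-41)) = -(-31 - 223) = -1*(-254) = 254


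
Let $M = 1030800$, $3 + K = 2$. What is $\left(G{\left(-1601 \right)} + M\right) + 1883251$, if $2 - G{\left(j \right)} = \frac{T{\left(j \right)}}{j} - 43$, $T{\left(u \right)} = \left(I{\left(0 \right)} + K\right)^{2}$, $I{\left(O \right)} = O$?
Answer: $\frac{4665467697}{1601} \approx 2.9141 \cdot 10^{6}$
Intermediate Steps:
$K = -1$ ($K = -3 + 2 = -1$)
$T{\left(u \right)} = 1$ ($T{\left(u \right)} = \left(0 - 1\right)^{2} = \left(-1\right)^{2} = 1$)
$G{\left(j \right)} = 45 - \frac{1}{j}$ ($G{\left(j \right)} = 2 - \left(1 \frac{1}{j} - 43\right) = 2 - \left(\frac{1}{j} - 43\right) = 2 - \left(-43 + \frac{1}{j}\right) = 2 + \left(43 - \frac{1}{j}\right) = 45 - \frac{1}{j}$)
$\left(G{\left(-1601 \right)} + M\right) + 1883251 = \left(\left(45 - \frac{1}{-1601}\right) + 1030800\right) + 1883251 = \left(\left(45 - - \frac{1}{1601}\right) + 1030800\right) + 1883251 = \left(\left(45 + \frac{1}{1601}\right) + 1030800\right) + 1883251 = \left(\frac{72046}{1601} + 1030800\right) + 1883251 = \frac{1650382846}{1601} + 1883251 = \frac{4665467697}{1601}$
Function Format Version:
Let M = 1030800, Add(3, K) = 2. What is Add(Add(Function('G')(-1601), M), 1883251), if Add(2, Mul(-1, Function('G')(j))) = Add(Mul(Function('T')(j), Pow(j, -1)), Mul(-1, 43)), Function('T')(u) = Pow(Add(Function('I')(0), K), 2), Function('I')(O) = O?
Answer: Rational(4665467697, 1601) ≈ 2.9141e+6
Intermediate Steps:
K = -1 (K = Add(-3, 2) = -1)
Function('T')(u) = 1 (Function('T')(u) = Pow(Add(0, -1), 2) = Pow(-1, 2) = 1)
Function('G')(j) = Add(45, Mul(-1, Pow(j, -1))) (Function('G')(j) = Add(2, Mul(-1, Add(Mul(1, Pow(j, -1)), Mul(-1, 43)))) = Add(2, Mul(-1, Add(Pow(j, -1), -43))) = Add(2, Mul(-1, Add(-43, Pow(j, -1)))) = Add(2, Add(43, Mul(-1, Pow(j, -1)))) = Add(45, Mul(-1, Pow(j, -1))))
Add(Add(Function('G')(-1601), M), 1883251) = Add(Add(Add(45, Mul(-1, Pow(-1601, -1))), 1030800), 1883251) = Add(Add(Add(45, Mul(-1, Rational(-1, 1601))), 1030800), 1883251) = Add(Add(Add(45, Rational(1, 1601)), 1030800), 1883251) = Add(Add(Rational(72046, 1601), 1030800), 1883251) = Add(Rational(1650382846, 1601), 1883251) = Rational(4665467697, 1601)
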